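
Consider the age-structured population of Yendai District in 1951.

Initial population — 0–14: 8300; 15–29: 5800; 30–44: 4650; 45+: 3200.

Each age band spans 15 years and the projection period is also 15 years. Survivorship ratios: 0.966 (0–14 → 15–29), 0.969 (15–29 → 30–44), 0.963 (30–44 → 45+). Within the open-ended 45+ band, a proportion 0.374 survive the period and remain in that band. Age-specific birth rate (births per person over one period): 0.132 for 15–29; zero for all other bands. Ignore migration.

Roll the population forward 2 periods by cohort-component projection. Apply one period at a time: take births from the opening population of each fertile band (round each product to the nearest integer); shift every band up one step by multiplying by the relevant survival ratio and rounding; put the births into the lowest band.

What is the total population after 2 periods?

(Bands numbered youngest = 1 to oldest = 4.)
After projecting period 1:
Births: 5800 × 0.132 = 766
Band 2: 8300 × 0.966 = 8018
Band 3: 5800 × 0.969 = 5620
Band 4: 4650 × 0.963 + 3200 × 0.374 = 4478 + 1197 = 5675
→ [766, 8018, 5620, 5675]
After projecting period 2:
Births: 8018 × 0.132 = 1058
Band 2: 766 × 0.966 = 740
Band 3: 8018 × 0.969 = 7769
Band 4: 5620 × 0.963 + 5675 × 0.374 = 5412 + 2122 = 7534
→ [1058, 740, 7769, 7534]
Total after period 2: 1058 + 740 + 7769 + 7534 = 17101

17101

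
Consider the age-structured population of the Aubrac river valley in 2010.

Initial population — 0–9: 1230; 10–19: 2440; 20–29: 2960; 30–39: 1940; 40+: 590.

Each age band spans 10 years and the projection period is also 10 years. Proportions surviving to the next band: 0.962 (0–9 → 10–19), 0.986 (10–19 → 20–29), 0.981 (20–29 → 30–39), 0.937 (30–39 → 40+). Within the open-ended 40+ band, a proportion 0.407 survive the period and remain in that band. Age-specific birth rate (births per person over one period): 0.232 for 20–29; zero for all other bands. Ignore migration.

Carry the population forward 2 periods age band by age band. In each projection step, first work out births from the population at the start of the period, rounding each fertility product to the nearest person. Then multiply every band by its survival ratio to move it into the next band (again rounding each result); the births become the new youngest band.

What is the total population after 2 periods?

8304

Numbering the groups 1..5 from youngest to oldest:
— Period 1 —
Births: 2960 × 0.232 = 687
Group 2: 1230 × 0.962 = 1183
Group 3: 2440 × 0.986 = 2406
Group 4: 2960 × 0.981 = 2904
Group 5: 1940 × 0.937 + 590 × 0.407 = 1818 + 240 = 2058
Giving 687 / 1183 / 2406 / 2904 / 2058.
— Period 2 —
Births: 2406 × 0.232 = 558
Group 2: 687 × 0.962 = 661
Group 3: 1183 × 0.986 = 1166
Group 4: 2406 × 0.981 = 2360
Group 5: 2904 × 0.937 + 2058 × 0.407 = 2721 + 838 = 3559
Giving 558 / 661 / 1166 / 2360 / 3559.
Total after period 2: 558 + 661 + 1166 + 2360 + 3559 = 8304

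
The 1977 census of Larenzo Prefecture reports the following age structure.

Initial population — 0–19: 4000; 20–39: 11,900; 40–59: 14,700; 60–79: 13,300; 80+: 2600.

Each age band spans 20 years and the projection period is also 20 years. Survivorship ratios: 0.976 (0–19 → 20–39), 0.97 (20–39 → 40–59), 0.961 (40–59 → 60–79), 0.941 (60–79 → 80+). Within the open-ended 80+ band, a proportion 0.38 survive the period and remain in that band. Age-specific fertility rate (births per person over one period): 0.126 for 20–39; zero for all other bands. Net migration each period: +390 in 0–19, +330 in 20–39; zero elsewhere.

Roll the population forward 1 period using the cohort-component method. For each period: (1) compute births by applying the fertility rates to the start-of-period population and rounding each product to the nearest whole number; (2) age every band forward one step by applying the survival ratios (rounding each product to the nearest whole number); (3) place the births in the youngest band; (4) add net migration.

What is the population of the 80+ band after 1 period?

Let band 1 be 0–19 through band 5 = 80+.
After projecting period 1:
Births: 11900 × 0.126 = 1499
Band 2: 4000 × 0.976 = 3904
Band 3: 11900 × 0.97 = 11543
Band 4: 14700 × 0.961 = 14127
Band 5: 13300 × 0.941 + 2600 × 0.38 = 12515 + 988 = 13503
Net migration: Band 1 + 390 → 1889; Band 2 + 330 → 4234
→ [1889, 4234, 11543, 14127, 13503]

13503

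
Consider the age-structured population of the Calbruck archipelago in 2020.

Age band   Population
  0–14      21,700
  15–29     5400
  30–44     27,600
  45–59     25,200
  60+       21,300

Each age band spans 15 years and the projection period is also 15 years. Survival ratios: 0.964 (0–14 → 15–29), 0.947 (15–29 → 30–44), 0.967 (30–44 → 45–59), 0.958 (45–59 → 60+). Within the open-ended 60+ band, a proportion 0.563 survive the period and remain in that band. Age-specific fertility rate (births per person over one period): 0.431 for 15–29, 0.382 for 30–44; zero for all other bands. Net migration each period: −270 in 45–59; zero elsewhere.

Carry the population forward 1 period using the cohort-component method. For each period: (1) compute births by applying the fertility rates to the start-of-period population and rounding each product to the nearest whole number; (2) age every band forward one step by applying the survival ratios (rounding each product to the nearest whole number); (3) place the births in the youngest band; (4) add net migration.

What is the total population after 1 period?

101456

Let band 1 be 0–14 through band 5 = 60+.
Period 1:
Births: 5400 * 0.431 = 2327 ; 27600 * 0.382 = 10543 ⇒ total 12870
Band 2: 21700 * 0.964 = 20919
Band 3: 5400 * 0.947 = 5114
Band 4: 27600 * 0.967 = 26689
Band 5: 25200 * 0.958 + 21300 * 0.563 = 24142 + 11992 = 36134
Net migration: Band 4 − 270 → 26419
Giving 12870 / 20919 / 5114 / 26419 / 36134.
Total after period 1: 12870 + 20919 + 5114 + 26419 + 36134 = 101456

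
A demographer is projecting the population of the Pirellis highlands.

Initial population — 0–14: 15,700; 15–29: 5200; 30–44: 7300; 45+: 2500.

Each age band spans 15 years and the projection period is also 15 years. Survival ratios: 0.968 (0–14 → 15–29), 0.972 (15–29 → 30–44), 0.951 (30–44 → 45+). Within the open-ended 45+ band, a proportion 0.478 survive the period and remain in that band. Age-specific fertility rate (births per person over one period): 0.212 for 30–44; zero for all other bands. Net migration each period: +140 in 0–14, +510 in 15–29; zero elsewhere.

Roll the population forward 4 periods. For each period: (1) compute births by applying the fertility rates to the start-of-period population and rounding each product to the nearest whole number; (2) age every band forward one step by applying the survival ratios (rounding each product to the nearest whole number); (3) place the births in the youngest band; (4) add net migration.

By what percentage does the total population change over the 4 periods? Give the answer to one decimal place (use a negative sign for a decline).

Let group 1 be 0–14 through group 4 = 45+.
[period 1]
Births: 7300 * 0.212 = 1548
Group 2: 15700 * 0.968 = 15198
Group 3: 5200 * 0.972 = 5054
Group 4: 7300 * 0.951 + 2500 * 0.478 = 6942 + 1195 = 8137
Net migration: Group 1 + 140 → 1688; Group 2 + 510 → 15708
Giving 1688 / 15708 / 5054 / 8137.
[period 2]
Births: 5054 * 0.212 = 1071
Group 2: 1688 * 0.968 = 1634
Group 3: 15708 * 0.972 = 15268
Group 4: 5054 * 0.951 + 8137 * 0.478 = 4806 + 3889 = 8695
Net migration: Group 1 + 140 → 1211; Group 2 + 510 → 2144
Giving 1211 / 2144 / 15268 / 8695.
[period 3]
Births: 15268 * 0.212 = 3237
Group 2: 1211 * 0.968 = 1172
Group 3: 2144 * 0.972 = 2084
Group 4: 15268 * 0.951 + 8695 * 0.478 = 14520 + 4156 = 18676
Net migration: Group 1 + 140 → 3377; Group 2 + 510 → 1682
Giving 3377 / 1682 / 2084 / 18676.
[period 4]
Births: 2084 * 0.212 = 442
Group 2: 3377 * 0.968 = 3269
Group 3: 1682 * 0.972 = 1635
Group 4: 2084 * 0.951 + 18676 * 0.478 = 1982 + 8927 = 10909
Net migration: Group 1 + 140 → 582; Group 2 + 510 → 3779
Giving 582 / 3779 / 1635 / 10909.
Total: 30700 → 16905; change = -13795; percentage change = -44.9%

-44.9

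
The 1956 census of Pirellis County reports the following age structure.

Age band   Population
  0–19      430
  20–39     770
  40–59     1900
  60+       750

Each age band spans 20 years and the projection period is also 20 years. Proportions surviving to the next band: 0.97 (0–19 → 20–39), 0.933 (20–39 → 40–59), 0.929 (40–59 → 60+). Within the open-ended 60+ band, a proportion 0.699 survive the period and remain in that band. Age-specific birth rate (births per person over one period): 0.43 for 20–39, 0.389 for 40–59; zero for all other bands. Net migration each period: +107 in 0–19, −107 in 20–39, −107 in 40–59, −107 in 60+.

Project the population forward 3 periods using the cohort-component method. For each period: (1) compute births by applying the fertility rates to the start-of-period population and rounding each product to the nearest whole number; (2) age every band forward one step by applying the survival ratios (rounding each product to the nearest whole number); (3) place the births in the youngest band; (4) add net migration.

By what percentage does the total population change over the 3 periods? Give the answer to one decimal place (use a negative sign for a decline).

(Bands numbered youngest = 1 to oldest = 4.)
Period 1:
Births: 770 × 0.43 = 331 ; 1900 × 0.389 = 739 ⇒ total 1070
Band 2: 430 × 0.97 = 417
Band 3: 770 × 0.933 = 718
Band 4: 1900 × 0.929 + 750 × 0.699 = 1765 + 524 = 2289
Net migration: Band 1 + 107 → 1177; Band 2 − 107 → 310; Band 3 − 107 → 611; Band 4 − 107 → 2182
Population now: 0–19=1177, 20–39=310, 40–59=611, 60+=2182
Period 2:
Births: 310 × 0.43 = 133 ; 611 × 0.389 = 238 ⇒ total 371
Band 2: 1177 × 0.97 = 1142
Band 3: 310 × 0.933 = 289
Band 4: 611 × 0.929 + 2182 × 0.699 = 568 + 1525 = 2093
Net migration: Band 1 + 107 → 478; Band 2 − 107 → 1035; Band 3 − 107 → 182; Band 4 − 107 → 1986
Population now: 0–19=478, 20–39=1035, 40–59=182, 60+=1986
Period 3:
Births: 1035 × 0.43 = 445 ; 182 × 0.389 = 71 ⇒ total 516
Band 2: 478 × 0.97 = 464
Band 3: 1035 × 0.933 = 966
Band 4: 182 × 0.929 + 1986 × 0.699 = 169 + 1388 = 1557
Net migration: Band 1 + 107 → 623; Band 2 − 107 → 357; Band 3 − 107 → 859; Band 4 − 107 → 1450
Population now: 0–19=623, 20–39=357, 40–59=859, 60+=1450
Total: 3850 → 3289; change = -561; percentage change = -14.6%

-14.6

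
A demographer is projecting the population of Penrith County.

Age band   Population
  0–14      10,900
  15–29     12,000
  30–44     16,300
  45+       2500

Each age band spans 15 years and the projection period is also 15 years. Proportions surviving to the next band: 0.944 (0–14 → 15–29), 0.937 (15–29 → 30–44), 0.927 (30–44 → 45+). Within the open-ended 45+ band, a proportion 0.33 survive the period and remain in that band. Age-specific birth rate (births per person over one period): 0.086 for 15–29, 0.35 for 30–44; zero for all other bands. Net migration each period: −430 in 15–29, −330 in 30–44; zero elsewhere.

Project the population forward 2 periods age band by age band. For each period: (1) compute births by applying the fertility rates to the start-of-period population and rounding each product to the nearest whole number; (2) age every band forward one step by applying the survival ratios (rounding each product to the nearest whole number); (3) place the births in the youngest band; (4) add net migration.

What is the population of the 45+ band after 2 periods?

Period 1:
Births: 12000 × 0.086 = 1032 ; 16300 × 0.35 = 5705 ⇒ total 6737
15–29: 10900 × 0.944 = 10290
30–44: 12000 × 0.937 = 11244
45+: 16300 × 0.927 + 2500 × 0.33 = 15110 + 825 = 15935
Net migration: 15–29 − 430 → 9860; 30–44 − 330 → 10914
Giving 6737 / 9860 / 10914 / 15935.
Period 2:
Births: 9860 × 0.086 = 848 ; 10914 × 0.35 = 3820 ⇒ total 4668
15–29: 6737 × 0.944 = 6360
30–44: 9860 × 0.937 = 9239
45+: 10914 × 0.927 + 15935 × 0.33 = 10117 + 5259 = 15376
Net migration: 15–29 − 430 → 5930; 30–44 − 330 → 8909
Giving 4668 / 5930 / 8909 / 15376.

15376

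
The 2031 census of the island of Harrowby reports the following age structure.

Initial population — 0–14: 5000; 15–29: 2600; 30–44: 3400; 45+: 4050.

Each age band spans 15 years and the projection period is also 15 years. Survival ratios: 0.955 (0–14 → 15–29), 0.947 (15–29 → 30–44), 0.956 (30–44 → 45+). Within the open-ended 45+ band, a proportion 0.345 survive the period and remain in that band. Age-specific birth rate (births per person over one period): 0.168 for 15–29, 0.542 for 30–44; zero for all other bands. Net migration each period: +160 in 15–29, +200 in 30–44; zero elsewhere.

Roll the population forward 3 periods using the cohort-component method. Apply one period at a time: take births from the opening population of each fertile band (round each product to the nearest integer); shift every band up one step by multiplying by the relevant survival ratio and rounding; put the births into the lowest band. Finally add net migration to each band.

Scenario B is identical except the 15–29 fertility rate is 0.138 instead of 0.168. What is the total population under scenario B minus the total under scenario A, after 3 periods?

Call the groups 1 to 4, youngest first.
[period 1]
Births: 2600 * 0.168 = 437  |  3400 * 0.542 = 1843 → total 2280
Group 2: 5000 * 0.955 = 4775
Group 3: 2600 * 0.947 = 2462
Group 4: 3400 * 0.956 + 4050 * 0.345 = 3250 + 1397 = 4647
Net migration: Group 2 + 160 → 4935; Group 3 + 200 → 2662
→ [2280, 4935, 2662, 4647]
[period 2]
Births: 4935 * 0.168 = 829  |  2662 * 0.542 = 1443 → total 2272
Group 2: 2280 * 0.955 = 2177
Group 3: 4935 * 0.947 = 4673
Group 4: 2662 * 0.956 + 4647 * 0.345 = 2545 + 1603 = 4148
Net migration: Group 2 + 160 → 2337; Group 3 + 200 → 4873
→ [2272, 2337, 4873, 4148]
[period 3]
Births: 2337 * 0.168 = 393  |  4873 * 0.542 = 2641 → total 3034
Group 2: 2272 * 0.955 = 2170
Group 3: 2337 * 0.947 = 2213
Group 4: 4873 * 0.956 + 4148 * 0.345 = 4659 + 1431 = 6090
Net migration: Group 2 + 160 → 2330; Group 3 + 200 → 2413
→ [3034, 2330, 2413, 6090]
Scenario A total after 3 periods: 13867
Scenario B projection —
[period 1]
Births: 2600 * 0.138 = 359  |  3400 * 0.542 = 1843 → total 2202
Group 2: 5000 * 0.955 = 4775
Group 3: 2600 * 0.947 = 2462
Group 4: 3400 * 0.956 + 4050 * 0.345 = 3250 + 1397 = 4647
Net migration: Group 2 + 160 → 4935; Group 3 + 200 → 2662
→ [2202, 4935, 2662, 4647]
[period 2]
Births: 4935 * 0.138 = 681  |  2662 * 0.542 = 1443 → total 2124
Group 2: 2202 * 0.955 = 2103
Group 3: 4935 * 0.947 = 4673
Group 4: 2662 * 0.956 + 4647 * 0.345 = 2545 + 1603 = 4148
Net migration: Group 2 + 160 → 2263; Group 3 + 200 → 4873
→ [2124, 2263, 4873, 4148]
[period 3]
Births: 2263 * 0.138 = 312  |  4873 * 0.542 = 2641 → total 2953
Group 2: 2124 * 0.955 = 2028
Group 3: 2263 * 0.947 = 2143
Group 4: 4873 * 0.956 + 4148 * 0.345 = 4659 + 1431 = 6090
Net migration: Group 2 + 160 → 2188; Group 3 + 200 → 2343
→ [2953, 2188, 2343, 6090]
Scenario B total after 3 periods: 13574
Difference B − A = 13574 − 13867 = -293

-293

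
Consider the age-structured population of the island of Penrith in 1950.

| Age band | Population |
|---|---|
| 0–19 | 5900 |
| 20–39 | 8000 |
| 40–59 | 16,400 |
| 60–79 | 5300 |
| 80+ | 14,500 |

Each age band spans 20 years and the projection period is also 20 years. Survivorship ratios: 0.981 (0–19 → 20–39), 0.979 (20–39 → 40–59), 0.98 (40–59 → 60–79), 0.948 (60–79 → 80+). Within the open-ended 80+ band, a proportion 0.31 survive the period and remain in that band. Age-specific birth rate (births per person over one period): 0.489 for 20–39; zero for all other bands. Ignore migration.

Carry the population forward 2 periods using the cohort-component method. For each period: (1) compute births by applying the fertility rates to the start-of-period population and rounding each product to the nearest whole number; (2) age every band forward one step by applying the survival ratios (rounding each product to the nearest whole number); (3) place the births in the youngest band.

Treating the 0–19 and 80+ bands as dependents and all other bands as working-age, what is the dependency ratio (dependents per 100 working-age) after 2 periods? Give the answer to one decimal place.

122.3

After projecting period 1:
Births: 8000 × 0.489 = 3912
20–39: 5900 × 0.981 = 5788
40–59: 8000 × 0.979 = 7832
60–79: 16400 × 0.98 = 16072
80+: 5300 × 0.948 + 14500 × 0.31 = 5024 + 4495 = 9519
Giving 3912 / 5788 / 7832 / 16072 / 9519.
After projecting period 2:
Births: 5788 × 0.489 = 2830
20–39: 3912 × 0.981 = 3838
40–59: 5788 × 0.979 = 5666
60–79: 7832 × 0.98 = 7675
80+: 16072 × 0.948 + 9519 × 0.31 = 15236 + 2951 = 18187
Giving 2830 / 3838 / 5666 / 7675 / 18187.
Dependents (band 0–19 + band 80+) = 2830 + 18187 = 21017; working-age = 17179; ratio = 21017/17179 × 100 = 122.3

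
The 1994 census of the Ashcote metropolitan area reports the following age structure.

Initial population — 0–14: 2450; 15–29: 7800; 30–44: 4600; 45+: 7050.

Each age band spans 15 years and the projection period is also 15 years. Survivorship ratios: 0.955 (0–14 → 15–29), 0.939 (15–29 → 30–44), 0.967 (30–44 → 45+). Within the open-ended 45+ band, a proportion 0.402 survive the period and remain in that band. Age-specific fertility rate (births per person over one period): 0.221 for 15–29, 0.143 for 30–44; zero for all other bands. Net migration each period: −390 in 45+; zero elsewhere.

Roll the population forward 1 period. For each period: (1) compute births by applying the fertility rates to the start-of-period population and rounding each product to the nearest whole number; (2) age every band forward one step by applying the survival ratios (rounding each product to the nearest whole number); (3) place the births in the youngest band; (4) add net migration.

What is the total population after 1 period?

(Groups numbered youngest = 1 to oldest = 4.)
After projecting period 1:
Births: 7800 × 0.221 = 1724, 4600 × 0.143 = 658 ⇒ total 2382
Group 2: 2450 × 0.955 = 2340
Group 3: 7800 × 0.939 = 7324
Group 4: 4600 × 0.967 + 7050 × 0.402 = 4448 + 2834 = 7282
Net migration: Group 4 − 390 → 6892
→ [2382, 2340, 7324, 6892]
Total after period 1: 2382 + 2340 + 7324 + 6892 = 18938

18938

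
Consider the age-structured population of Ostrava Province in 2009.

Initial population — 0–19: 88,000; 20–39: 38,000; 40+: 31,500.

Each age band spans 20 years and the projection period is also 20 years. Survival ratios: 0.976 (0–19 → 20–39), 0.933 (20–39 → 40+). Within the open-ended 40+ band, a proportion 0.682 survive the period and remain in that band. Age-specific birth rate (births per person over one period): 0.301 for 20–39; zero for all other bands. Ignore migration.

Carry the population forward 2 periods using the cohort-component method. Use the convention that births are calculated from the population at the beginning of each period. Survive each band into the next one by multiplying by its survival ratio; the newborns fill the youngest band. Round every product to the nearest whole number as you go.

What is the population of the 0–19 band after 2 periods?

25852

Call the bands 1 to 3, youngest first.
[period 1]
Births: 38000 × 0.301 = 11438
Band 2: 88000 × 0.976 = 85888
Band 3: 38000 × 0.933 + 31500 × 0.682 = 35454 + 21483 = 56937
Population now: 0–19=11438, 20–39=85888, 40+=56937
[period 2]
Births: 85888 × 0.301 = 25852
Band 2: 11438 × 0.976 = 11163
Band 3: 85888 × 0.933 + 56937 × 0.682 = 80134 + 38831 = 118965
Population now: 0–19=25852, 20–39=11163, 40+=118965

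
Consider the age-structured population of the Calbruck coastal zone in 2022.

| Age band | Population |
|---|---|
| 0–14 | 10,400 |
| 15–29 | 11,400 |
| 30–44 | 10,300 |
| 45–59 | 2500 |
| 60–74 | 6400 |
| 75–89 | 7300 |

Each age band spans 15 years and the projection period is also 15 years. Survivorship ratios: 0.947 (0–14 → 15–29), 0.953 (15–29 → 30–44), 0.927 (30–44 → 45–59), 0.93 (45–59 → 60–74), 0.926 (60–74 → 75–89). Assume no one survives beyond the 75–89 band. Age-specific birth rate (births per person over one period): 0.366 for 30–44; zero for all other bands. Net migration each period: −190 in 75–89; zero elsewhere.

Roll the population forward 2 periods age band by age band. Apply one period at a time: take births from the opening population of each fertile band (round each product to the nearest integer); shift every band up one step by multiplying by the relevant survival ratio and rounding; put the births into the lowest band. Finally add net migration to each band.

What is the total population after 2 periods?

(Groups numbered youngest = 1 to oldest = 6.)
[period 1]
Births: 10300 * 0.366 = 3770
Group 2: 10400 * 0.947 = 9849
Group 3: 11400 * 0.953 = 10864
Group 4: 10300 * 0.927 = 9548
Group 5: 2500 * 0.93 = 2325
Group 6: 6400 * 0.926 = 5926
Net migration: Group 6 − 190 → 5736
End of period: [3770, 9849, 10864, 9548, 2325, 5736]
[period 2]
Births: 10864 * 0.366 = 3976
Group 2: 3770 * 0.947 = 3570
Group 3: 9849 * 0.953 = 9386
Group 4: 10864 * 0.927 = 10071
Group 5: 9548 * 0.93 = 8880
Group 6: 2325 * 0.926 = 2153
Net migration: Group 6 − 190 → 1963
End of period: [3976, 3570, 9386, 10071, 8880, 1963]
Total after period 2: 3976 + 3570 + 9386 + 10071 + 8880 + 1963 = 37846

37846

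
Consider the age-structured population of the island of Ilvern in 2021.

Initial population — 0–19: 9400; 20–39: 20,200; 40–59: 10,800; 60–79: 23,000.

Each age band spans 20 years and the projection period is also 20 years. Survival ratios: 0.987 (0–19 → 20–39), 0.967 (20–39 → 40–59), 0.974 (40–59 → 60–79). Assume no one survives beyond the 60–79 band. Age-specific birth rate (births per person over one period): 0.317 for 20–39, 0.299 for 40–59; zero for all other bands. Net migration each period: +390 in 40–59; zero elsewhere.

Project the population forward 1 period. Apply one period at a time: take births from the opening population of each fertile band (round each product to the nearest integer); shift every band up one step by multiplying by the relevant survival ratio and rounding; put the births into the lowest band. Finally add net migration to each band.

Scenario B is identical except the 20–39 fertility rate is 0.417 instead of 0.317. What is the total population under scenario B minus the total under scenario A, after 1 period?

Let group 1 be 0–19 through group 4 = 60–79.
[period 1]
Births: 20200 × 0.317 = 6403  |  10800 × 0.299 = 3229 — total 9632
Group 2: 9400 × 0.987 = 9278
Group 3: 20200 × 0.967 = 19533
Group 4: 10800 × 0.974 = 10519
Net migration: Group 3 + 390 → 19923
→ [9632, 9278, 19923, 10519]
Scenario A total after 1 period: 49352
Scenario B projection —
[period 1]
Births: 20200 × 0.417 = 8423  |  10800 × 0.299 = 3229 — total 11652
Group 2: 9400 × 0.987 = 9278
Group 3: 20200 × 0.967 = 19533
Group 4: 10800 × 0.974 = 10519
Net migration: Group 3 + 390 → 19923
→ [11652, 9278, 19923, 10519]
Scenario B total after 1 period: 51372
Difference B − A = 51372 − 49352 = 2020

2020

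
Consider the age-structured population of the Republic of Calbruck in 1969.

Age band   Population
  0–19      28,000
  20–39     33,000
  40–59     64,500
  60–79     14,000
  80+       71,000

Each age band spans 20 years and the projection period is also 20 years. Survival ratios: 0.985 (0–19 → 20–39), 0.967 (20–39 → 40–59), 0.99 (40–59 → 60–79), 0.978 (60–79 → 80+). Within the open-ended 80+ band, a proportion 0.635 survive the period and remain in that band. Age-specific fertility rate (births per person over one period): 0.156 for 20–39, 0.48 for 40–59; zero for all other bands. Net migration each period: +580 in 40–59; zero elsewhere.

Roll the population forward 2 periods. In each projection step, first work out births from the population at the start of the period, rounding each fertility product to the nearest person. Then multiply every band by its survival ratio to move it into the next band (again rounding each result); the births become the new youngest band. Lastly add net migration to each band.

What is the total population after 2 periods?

After projecting period 1:
Births: 33000 * 0.156 = 5148 ; 64500 * 0.48 = 30960 — total 36108
20–39: 28000 * 0.985 = 27580
40–59: 33000 * 0.967 = 31911
60–79: 64500 * 0.99 = 63855
80+: 14000 * 0.978 + 71000 * 0.635 = 13692 + 45085 = 58777
Net migration: 40–59 + 580 → 32491
Giving 36108 / 27580 / 32491 / 63855 / 58777.
After projecting period 2:
Births: 27580 * 0.156 = 4302 ; 32491 * 0.48 = 15596 — total 19898
20–39: 36108 * 0.985 = 35566
40–59: 27580 * 0.967 = 26670
60–79: 32491 * 0.99 = 32166
80+: 63855 * 0.978 + 58777 * 0.635 = 62450 + 37323 = 99773
Net migration: 40–59 + 580 → 27250
Giving 19898 / 35566 / 27250 / 32166 / 99773.
Total after period 2: 19898 + 35566 + 27250 + 32166 + 99773 = 214653

214653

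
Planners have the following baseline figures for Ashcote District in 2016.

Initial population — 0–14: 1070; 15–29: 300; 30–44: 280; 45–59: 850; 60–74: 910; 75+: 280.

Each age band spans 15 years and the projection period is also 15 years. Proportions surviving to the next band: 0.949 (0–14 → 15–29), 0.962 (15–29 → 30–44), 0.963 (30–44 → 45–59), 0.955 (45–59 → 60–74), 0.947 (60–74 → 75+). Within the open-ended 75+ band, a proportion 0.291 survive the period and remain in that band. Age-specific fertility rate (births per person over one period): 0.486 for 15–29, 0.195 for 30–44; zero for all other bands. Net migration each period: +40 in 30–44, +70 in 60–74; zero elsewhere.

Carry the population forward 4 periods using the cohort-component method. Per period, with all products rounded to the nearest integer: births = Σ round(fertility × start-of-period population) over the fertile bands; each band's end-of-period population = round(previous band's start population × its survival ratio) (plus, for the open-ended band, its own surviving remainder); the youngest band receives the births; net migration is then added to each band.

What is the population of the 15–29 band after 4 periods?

Period 1.
Births: 300 * 0.486 = 146, 280 * 0.195 = 55 → 201
15–29: 1070 * 0.949 = 1015
30–44: 300 * 0.962 = 289
45–59: 280 * 0.963 = 270
60–74: 850 * 0.955 = 812
75+: 910 * 0.947 + 280 * 0.291 = 862 + 81 = 943
Net migration: 30–44 + 40 → 329; 60–74 + 70 → 882
End of period: [201, 1015, 329, 270, 882, 943]
Period 2.
Births: 1015 * 0.486 = 493, 329 * 0.195 = 64 → 557
15–29: 201 * 0.949 = 191
30–44: 1015 * 0.962 = 976
45–59: 329 * 0.963 = 317
60–74: 270 * 0.955 = 258
75+: 882 * 0.947 + 943 * 0.291 = 835 + 274 = 1109
Net migration: 30–44 + 40 → 1016; 60–74 + 70 → 328
End of period: [557, 191, 1016, 317, 328, 1109]
Period 3.
Births: 191 * 0.486 = 93, 1016 * 0.195 = 198 → 291
15–29: 557 * 0.949 = 529
30–44: 191 * 0.962 = 184
45–59: 1016 * 0.963 = 978
60–74: 317 * 0.955 = 303
75+: 328 * 0.947 + 1109 * 0.291 = 311 + 323 = 634
Net migration: 30–44 + 40 → 224; 60–74 + 70 → 373
End of period: [291, 529, 224, 978, 373, 634]
Period 4.
Births: 529 * 0.486 = 257, 224 * 0.195 = 44 → 301
15–29: 291 * 0.949 = 276
30–44: 529 * 0.962 = 509
45–59: 224 * 0.963 = 216
60–74: 978 * 0.955 = 934
75+: 373 * 0.947 + 634 * 0.291 = 353 + 184 = 537
Net migration: 30–44 + 40 → 549; 60–74 + 70 → 1004
End of period: [301, 276, 549, 216, 1004, 537]

276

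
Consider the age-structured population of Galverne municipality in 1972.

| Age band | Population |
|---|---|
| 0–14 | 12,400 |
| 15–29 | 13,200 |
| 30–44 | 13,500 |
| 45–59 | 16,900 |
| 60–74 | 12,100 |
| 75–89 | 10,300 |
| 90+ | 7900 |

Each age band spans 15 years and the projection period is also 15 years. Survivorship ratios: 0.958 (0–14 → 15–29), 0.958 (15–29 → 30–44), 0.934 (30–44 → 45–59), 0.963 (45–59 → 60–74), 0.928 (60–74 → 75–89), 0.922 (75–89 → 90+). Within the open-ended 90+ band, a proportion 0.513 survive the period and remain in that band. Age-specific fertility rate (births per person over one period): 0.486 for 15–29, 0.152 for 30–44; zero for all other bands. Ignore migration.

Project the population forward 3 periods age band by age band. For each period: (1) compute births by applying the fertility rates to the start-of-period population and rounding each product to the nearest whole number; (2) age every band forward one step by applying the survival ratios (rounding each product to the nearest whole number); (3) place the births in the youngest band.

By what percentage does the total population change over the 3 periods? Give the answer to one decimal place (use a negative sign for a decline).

-10.9

[period 1]
Births: 13200 * 0.486 = 6415  |  13500 * 0.152 = 2052 — total 8467
15–29: 12400 * 0.958 = 11879
30–44: 13200 * 0.958 = 12646
45–59: 13500 * 0.934 = 12609
60–74: 16900 * 0.963 = 16275
75–89: 12100 * 0.928 = 11229
90+: 10300 * 0.922 + 7900 * 0.513 = 9497 + 4053 = 13550
→ [8467, 11879, 12646, 12609, 16275, 11229, 13550]
[period 2]
Births: 11879 * 0.486 = 5773  |  12646 * 0.152 = 1922 — total 7695
15–29: 8467 * 0.958 = 8111
30–44: 11879 * 0.958 = 11380
45–59: 12646 * 0.934 = 11811
60–74: 12609 * 0.963 = 12142
75–89: 16275 * 0.928 = 15103
90+: 11229 * 0.922 + 13550 * 0.513 = 10353 + 6951 = 17304
→ [7695, 8111, 11380, 11811, 12142, 15103, 17304]
[period 3]
Births: 8111 * 0.486 = 3942  |  11380 * 0.152 = 1730 — total 5672
15–29: 7695 * 0.958 = 7372
30–44: 8111 * 0.958 = 7770
45–59: 11380 * 0.934 = 10629
60–74: 11811 * 0.963 = 11374
75–89: 12142 * 0.928 = 11268
90+: 15103 * 0.922 + 17304 * 0.513 = 13925 + 8877 = 22802
→ [5672, 7372, 7770, 10629, 11374, 11268, 22802]
Total: 86300 → 76887; change = -9413; percentage change = -10.9%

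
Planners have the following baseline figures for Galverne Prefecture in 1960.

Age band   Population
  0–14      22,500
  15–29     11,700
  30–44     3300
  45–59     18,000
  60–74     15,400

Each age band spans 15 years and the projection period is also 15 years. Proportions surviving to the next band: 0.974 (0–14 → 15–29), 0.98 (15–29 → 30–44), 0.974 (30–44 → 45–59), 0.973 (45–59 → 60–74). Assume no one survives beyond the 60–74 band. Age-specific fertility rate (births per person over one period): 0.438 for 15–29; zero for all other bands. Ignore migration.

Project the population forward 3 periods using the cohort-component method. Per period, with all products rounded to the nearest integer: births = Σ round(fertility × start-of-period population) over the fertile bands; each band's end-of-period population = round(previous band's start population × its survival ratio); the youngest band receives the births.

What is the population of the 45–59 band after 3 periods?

20919

— Period 1 —
Births: 11700 × 0.438 = 5125
15–29: 22500 × 0.974 = 21915
30–44: 11700 × 0.98 = 11466
45–59: 3300 × 0.974 = 3214
60–74: 18000 × 0.973 = 17514
Population now: 0–14=5125, 15–29=21915, 30–44=11466, 45–59=3214, 60–74=17514
— Period 2 —
Births: 21915 × 0.438 = 9599
15–29: 5125 × 0.974 = 4992
30–44: 21915 × 0.98 = 21477
45–59: 11466 × 0.974 = 11168
60–74: 3214 × 0.973 = 3127
Population now: 0–14=9599, 15–29=4992, 30–44=21477, 45–59=11168, 60–74=3127
— Period 3 —
Births: 4992 × 0.438 = 2186
15–29: 9599 × 0.974 = 9349
30–44: 4992 × 0.98 = 4892
45–59: 21477 × 0.974 = 20919
60–74: 11168 × 0.973 = 10866
Population now: 0–14=2186, 15–29=9349, 30–44=4892, 45–59=20919, 60–74=10866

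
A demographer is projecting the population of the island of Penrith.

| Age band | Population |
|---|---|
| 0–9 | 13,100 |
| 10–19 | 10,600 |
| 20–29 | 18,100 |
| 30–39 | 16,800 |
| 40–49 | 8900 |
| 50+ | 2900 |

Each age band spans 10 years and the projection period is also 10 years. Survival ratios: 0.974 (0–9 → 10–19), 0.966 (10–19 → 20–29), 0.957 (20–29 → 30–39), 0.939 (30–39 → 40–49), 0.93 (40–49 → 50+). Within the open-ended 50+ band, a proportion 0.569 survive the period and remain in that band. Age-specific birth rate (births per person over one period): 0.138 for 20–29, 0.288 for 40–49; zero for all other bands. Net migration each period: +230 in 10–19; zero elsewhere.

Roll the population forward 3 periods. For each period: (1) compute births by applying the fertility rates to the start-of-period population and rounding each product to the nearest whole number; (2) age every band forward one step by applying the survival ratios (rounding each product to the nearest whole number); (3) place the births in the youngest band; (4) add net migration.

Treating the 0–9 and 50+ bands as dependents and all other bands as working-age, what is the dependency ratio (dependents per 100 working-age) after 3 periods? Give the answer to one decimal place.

102.7

Let band 1 be 0–9 through band 6 = 50+.
— Period 1 —
Births: 18100 × 0.138 = 2498  |  8900 × 0.288 = 2563 → total 5061
Band 2: 13100 × 0.974 = 12759
Band 3: 10600 × 0.966 = 10240
Band 4: 18100 × 0.957 = 17322
Band 5: 16800 × 0.939 = 15775
Band 6: 8900 × 0.93 + 2900 × 0.569 = 8277 + 1650 = 9927
Net migration: Band 2 + 230 → 12989
Giving 5061 / 12989 / 10240 / 17322 / 15775 / 9927.
— Period 2 —
Births: 10240 × 0.138 = 1413  |  15775 × 0.288 = 4543 → total 5956
Band 2: 5061 × 0.974 = 4929
Band 3: 12989 × 0.966 = 12547
Band 4: 10240 × 0.957 = 9800
Band 5: 17322 × 0.939 = 16265
Band 6: 15775 × 0.93 + 9927 × 0.569 = 14671 + 5648 = 20319
Net migration: Band 2 + 230 → 5159
Giving 5956 / 5159 / 12547 / 9800 / 16265 / 20319.
— Period 3 —
Births: 12547 × 0.138 = 1731  |  16265 × 0.288 = 4684 → total 6415
Band 2: 5956 × 0.974 = 5801
Band 3: 5159 × 0.966 = 4984
Band 4: 12547 × 0.957 = 12007
Band 5: 9800 × 0.939 = 9202
Band 6: 16265 × 0.93 + 20319 × 0.569 = 15126 + 11562 = 26688
Net migration: Band 2 + 230 → 6031
Giving 6415 / 6031 / 4984 / 12007 / 9202 / 26688.
Dependents (band 0–9 + band 50+) = 6415 + 26688 = 33103; working-age = 32224; ratio = 33103/32224 × 100 = 102.7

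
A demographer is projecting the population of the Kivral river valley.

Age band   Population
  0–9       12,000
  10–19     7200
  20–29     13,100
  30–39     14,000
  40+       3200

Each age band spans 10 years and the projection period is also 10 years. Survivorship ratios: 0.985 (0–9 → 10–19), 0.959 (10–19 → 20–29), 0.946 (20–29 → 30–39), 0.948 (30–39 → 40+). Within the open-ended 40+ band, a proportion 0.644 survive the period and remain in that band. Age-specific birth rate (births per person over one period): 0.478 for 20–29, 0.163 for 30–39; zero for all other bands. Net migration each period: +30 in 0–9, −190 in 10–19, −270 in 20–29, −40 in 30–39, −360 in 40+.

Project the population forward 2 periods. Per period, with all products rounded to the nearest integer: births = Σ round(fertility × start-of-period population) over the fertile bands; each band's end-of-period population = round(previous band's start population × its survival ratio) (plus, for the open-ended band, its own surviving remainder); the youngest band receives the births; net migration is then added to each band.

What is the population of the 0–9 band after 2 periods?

Numbering the groups 1..5 from youngest to oldest:
After projecting period 1:
Births: 13100 × 0.478 = 6262 ; 14000 × 0.163 = 2282 → 8544
Group 2: 12000 × 0.985 = 11820
Group 3: 7200 × 0.959 = 6905
Group 4: 13100 × 0.946 = 12393
Group 5: 14000 × 0.948 + 3200 × 0.644 = 13272 + 2061 = 15333
Net migration: Group 1 + 30 → 8574; Group 2 − 190 → 11630; Group 3 − 270 → 6635; Group 4 − 40 → 12353; Group 5 − 360 → 14973
Population now: 0–9=8574, 10–19=11630, 20–29=6635, 30–39=12353, 40+=14973
After projecting period 2:
Births: 6635 × 0.478 = 3172 ; 12353 × 0.163 = 2014 → 5186
Group 2: 8574 × 0.985 = 8445
Group 3: 11630 × 0.959 = 11153
Group 4: 6635 × 0.946 = 6277
Group 5: 12353 × 0.948 + 14973 × 0.644 = 11711 + 9643 = 21354
Net migration: Group 1 + 30 → 5216; Group 2 − 190 → 8255; Group 3 − 270 → 10883; Group 4 − 40 → 6237; Group 5 − 360 → 20994
Population now: 0–9=5216, 10–19=8255, 20–29=10883, 30–39=6237, 40+=20994

5216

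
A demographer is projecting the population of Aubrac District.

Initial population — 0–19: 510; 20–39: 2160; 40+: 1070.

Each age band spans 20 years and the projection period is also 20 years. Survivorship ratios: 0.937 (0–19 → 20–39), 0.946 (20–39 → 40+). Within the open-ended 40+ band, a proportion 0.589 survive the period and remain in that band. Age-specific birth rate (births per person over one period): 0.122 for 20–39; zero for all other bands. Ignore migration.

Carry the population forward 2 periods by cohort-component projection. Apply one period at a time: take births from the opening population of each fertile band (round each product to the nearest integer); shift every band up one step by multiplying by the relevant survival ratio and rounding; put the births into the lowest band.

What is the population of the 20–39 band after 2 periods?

Period 1:
Births: 2160 * 0.122 = 264
20–39: 510 * 0.937 = 478
40+: 2160 * 0.946 + 1070 * 0.589 = 2043 + 630 = 2673
Population now: 0–19=264, 20–39=478, 40+=2673
Period 2:
Births: 478 * 0.122 = 58
20–39: 264 * 0.937 = 247
40+: 478 * 0.946 + 2673 * 0.589 = 452 + 1574 = 2026
Population now: 0–19=58, 20–39=247, 40+=2026

247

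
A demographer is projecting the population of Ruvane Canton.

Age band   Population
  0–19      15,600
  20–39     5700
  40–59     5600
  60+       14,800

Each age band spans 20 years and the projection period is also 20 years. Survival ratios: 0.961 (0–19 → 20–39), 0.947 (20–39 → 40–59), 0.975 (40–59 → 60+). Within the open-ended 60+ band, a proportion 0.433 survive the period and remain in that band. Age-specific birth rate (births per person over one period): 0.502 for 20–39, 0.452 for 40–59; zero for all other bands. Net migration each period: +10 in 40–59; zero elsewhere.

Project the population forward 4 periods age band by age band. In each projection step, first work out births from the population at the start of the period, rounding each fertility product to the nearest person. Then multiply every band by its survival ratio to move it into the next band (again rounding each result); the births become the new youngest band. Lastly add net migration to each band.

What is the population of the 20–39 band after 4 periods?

8671

(Groups numbered youngest = 1 to oldest = 4.)
Period 1.
Births: 5700 × 0.502 = 2861, 5600 × 0.452 = 2531 → total 5392
Group 2: 15600 × 0.961 = 14992
Group 3: 5700 × 0.947 = 5398
Group 4: 5600 × 0.975 + 14800 × 0.433 = 5460 + 6408 = 11868
Net migration: Group 3 + 10 → 5408
Population now: 0–19=5392, 20–39=14992, 40–59=5408, 60+=11868
Period 2.
Births: 14992 × 0.502 = 7526, 5408 × 0.452 = 2444 → total 9970
Group 2: 5392 × 0.961 = 5182
Group 3: 14992 × 0.947 = 14197
Group 4: 5408 × 0.975 + 11868 × 0.433 = 5273 + 5139 = 10412
Net migration: Group 3 + 10 → 14207
Population now: 0–19=9970, 20–39=5182, 40–59=14207, 60+=10412
Period 3.
Births: 5182 × 0.502 = 2601, 14207 × 0.452 = 6422 → total 9023
Group 2: 9970 × 0.961 = 9581
Group 3: 5182 × 0.947 = 4907
Group 4: 14207 × 0.975 + 10412 × 0.433 = 13852 + 4508 = 18360
Net migration: Group 3 + 10 → 4917
Population now: 0–19=9023, 20–39=9581, 40–59=4917, 60+=18360
Period 4.
Births: 9581 × 0.502 = 4810, 4917 × 0.452 = 2222 → total 7032
Group 2: 9023 × 0.961 = 8671
Group 3: 9581 × 0.947 = 9073
Group 4: 4917 × 0.975 + 18360 × 0.433 = 4794 + 7950 = 12744
Net migration: Group 3 + 10 → 9083
Population now: 0–19=7032, 20–39=8671, 40–59=9083, 60+=12744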